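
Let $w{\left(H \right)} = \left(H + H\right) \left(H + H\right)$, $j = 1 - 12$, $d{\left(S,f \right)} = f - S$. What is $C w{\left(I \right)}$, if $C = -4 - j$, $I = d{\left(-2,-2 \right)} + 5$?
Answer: $700$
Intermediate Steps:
$j = -11$ ($j = 1 - 12 = -11$)
$I = 5$ ($I = \left(-2 - -2\right) + 5 = \left(-2 + 2\right) + 5 = 0 + 5 = 5$)
$w{\left(H \right)} = 4 H^{2}$ ($w{\left(H \right)} = 2 H 2 H = 4 H^{2}$)
$C = 7$ ($C = -4 - -11 = -4 + 11 = 7$)
$C w{\left(I \right)} = 7 \cdot 4 \cdot 5^{2} = 7 \cdot 4 \cdot 25 = 7 \cdot 100 = 700$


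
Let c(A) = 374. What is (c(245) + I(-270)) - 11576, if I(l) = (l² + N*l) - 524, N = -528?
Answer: 203734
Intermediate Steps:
I(l) = -524 + l² - 528*l (I(l) = (l² - 528*l) - 524 = -524 + l² - 528*l)
(c(245) + I(-270)) - 11576 = (374 + (-524 + (-270)² - 528*(-270))) - 11576 = (374 + (-524 + 72900 + 142560)) - 11576 = (374 + 214936) - 11576 = 215310 - 11576 = 203734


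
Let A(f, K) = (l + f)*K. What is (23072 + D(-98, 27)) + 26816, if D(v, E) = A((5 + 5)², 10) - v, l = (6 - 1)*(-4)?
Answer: 50786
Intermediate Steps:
l = -20 (l = 5*(-4) = -20)
A(f, K) = K*(-20 + f) (A(f, K) = (-20 + f)*K = K*(-20 + f))
D(v, E) = 800 - v (D(v, E) = 10*(-20 + (5 + 5)²) - v = 10*(-20 + 10²) - v = 10*(-20 + 100) - v = 10*80 - v = 800 - v)
(23072 + D(-98, 27)) + 26816 = (23072 + (800 - 1*(-98))) + 26816 = (23072 + (800 + 98)) + 26816 = (23072 + 898) + 26816 = 23970 + 26816 = 50786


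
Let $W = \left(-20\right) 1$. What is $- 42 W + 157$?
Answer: $997$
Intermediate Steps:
$W = -20$
$- 42 W + 157 = \left(-42\right) \left(-20\right) + 157 = 840 + 157 = 997$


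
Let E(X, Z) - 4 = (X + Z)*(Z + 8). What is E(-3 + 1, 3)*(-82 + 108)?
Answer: 390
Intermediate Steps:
E(X, Z) = 4 + (8 + Z)*(X + Z) (E(X, Z) = 4 + (X + Z)*(Z + 8) = 4 + (X + Z)*(8 + Z) = 4 + (8 + Z)*(X + Z))
E(-3 + 1, 3)*(-82 + 108) = (4 + 3² + 8*(-3 + 1) + 8*3 + (-3 + 1)*3)*(-82 + 108) = (4 + 9 + 8*(-2) + 24 - 2*3)*26 = (4 + 9 - 16 + 24 - 6)*26 = 15*26 = 390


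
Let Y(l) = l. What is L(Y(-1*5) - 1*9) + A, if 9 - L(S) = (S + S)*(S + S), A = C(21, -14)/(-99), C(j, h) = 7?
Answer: -76732/99 ≈ -775.07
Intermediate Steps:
A = -7/99 (A = 7/(-99) = 7*(-1/99) = -7/99 ≈ -0.070707)
L(S) = 9 - 4*S² (L(S) = 9 - (S + S)*(S + S) = 9 - 2*S*2*S = 9 - 4*S²)
L(Y(-1*5) - 1*9) + A = (9 - 4*(-1*5 - 1*9)²) - 7/99 = (9 - 4*(-5 - 9)²) - 7/99 = (9 - 4*(-14)²) - 7/99 = (9 - 4*196) - 7/99 = (9 - 784) - 7/99 = -775 - 7/99 = -76732/99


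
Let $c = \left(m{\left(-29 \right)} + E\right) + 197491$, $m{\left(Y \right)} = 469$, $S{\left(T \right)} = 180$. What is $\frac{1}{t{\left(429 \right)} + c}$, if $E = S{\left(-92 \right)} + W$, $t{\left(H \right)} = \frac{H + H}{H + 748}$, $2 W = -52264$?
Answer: $\frac{107}{18404934} \approx 5.8137 \cdot 10^{-6}$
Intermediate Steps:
$W = -26132$ ($W = \frac{1}{2} \left(-52264\right) = -26132$)
$t{\left(H \right)} = \frac{2 H}{748 + H}$
$E = -25952$ ($E = 180 - 26132 = -25952$)
$c = 172008$ ($c = \left(469 - 25952\right) + 197491 = -25483 + 197491 = 172008$)
$\frac{1}{t{\left(429 \right)} + c} = \frac{1}{2 \cdot 429 \frac{1}{748 + 429} + 172008} = \frac{1}{2 \cdot 429 \cdot \frac{1}{1177} + 172008} = \frac{1}{\frac{78}{107} + 172008} = \frac{1}{\frac{18404934}{107}} = \frac{107}{18404934}$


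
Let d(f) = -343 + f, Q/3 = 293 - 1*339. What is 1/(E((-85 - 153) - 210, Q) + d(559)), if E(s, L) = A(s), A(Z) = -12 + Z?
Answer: -1/244 ≈ -0.0040984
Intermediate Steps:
Q = -138 (Q = 3*(293 - 1*339) = 3*(293 - 339) = 3*(-46) = -138)
E(s, L) = -12 + s
1/(E((-85 - 153) - 210, Q) + d(559)) = 1/((-12 + ((-85 - 153) - 210)) + (-343 + 559)) = 1/((-12 + (-238 - 210)) + 216) = 1/((-12 - 448) + 216) = 1/(-460 + 216) = 1/(-244) = -1/244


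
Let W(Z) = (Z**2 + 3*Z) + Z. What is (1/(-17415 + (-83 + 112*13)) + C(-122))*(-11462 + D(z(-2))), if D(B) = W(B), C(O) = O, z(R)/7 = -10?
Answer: 6695324625/8021 ≈ 8.3472e+5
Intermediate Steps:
z(R) = -70 (z(R) = 7*(-10) = -70)
W(Z) = Z**2 + 4*Z
D(B) = B*(4 + B)
(1/(-17415 + (-83 + 112*13)) + C(-122))*(-11462 + D(z(-2))) = (1/(-17415 + (-83 + 112*13)) - 122)*(-11462 - 70*(4 - 70)) = (1/(-17415 + (-83 + 1456)) - 122)*(-11462 - 70*(-66)) = (1/(-17415 + 1373) - 122)*(-11462 + 4620) = (1/(-16042) - 122)*(-6842) = (-1/16042 - 122)*(-6842) = -1957125/16042*(-6842) = 6695324625/8021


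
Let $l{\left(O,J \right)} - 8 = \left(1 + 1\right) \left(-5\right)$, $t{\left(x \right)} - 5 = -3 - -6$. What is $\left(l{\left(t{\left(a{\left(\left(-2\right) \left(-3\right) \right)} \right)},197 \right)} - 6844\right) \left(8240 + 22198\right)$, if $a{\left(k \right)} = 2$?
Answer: $-208378548$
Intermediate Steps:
$t{\left(x \right)} = 8$ ($t{\left(x \right)} = 5 - -3 = 5 + \left(-3 + 6\right) = 5 + 3 = 8$)
$l{\left(O,J \right)} = -2$ ($l{\left(O,J \right)} = 8 + \left(1 + 1\right) \left(-5\right) = 8 + 2 \left(-5\right) = 8 - 10 = -2$)
$\left(l{\left(t{\left(a{\left(\left(-2\right) \left(-3\right) \right)} \right)},197 \right)} - 6844\right) \left(8240 + 22198\right) = \left(-2 - 6844\right) \left(8240 + 22198\right) = \left(-6846\right) 30438 = -208378548$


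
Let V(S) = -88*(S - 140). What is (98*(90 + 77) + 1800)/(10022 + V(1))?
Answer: 9083/11127 ≈ 0.81630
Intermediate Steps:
V(S) = 12320 - 88*S (V(S) = -88*(-140 + S) = 12320 - 88*S)
(98*(90 + 77) + 1800)/(10022 + V(1)) = (98*(90 + 77) + 1800)/(10022 + (12320 - 88*1)) = (98*167 + 1800)/(10022 + (12320 - 88)) = (16366 + 1800)/(10022 + 12232) = 18166/22254 = 18166*(1/22254) = 9083/11127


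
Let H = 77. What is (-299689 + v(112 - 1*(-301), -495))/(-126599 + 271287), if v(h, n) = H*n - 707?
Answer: -338511/144688 ≈ -2.3396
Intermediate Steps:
v(h, n) = -707 + 77*n (v(h, n) = 77*n - 707 = -707 + 77*n)
(-299689 + v(112 - 1*(-301), -495))/(-126599 + 271287) = (-299689 + (-707 + 77*(-495)))/(-126599 + 271287) = (-299689 + (-707 - 38115))/144688 = (-299689 - 38822)*(1/144688) = -338511*1/144688 = -338511/144688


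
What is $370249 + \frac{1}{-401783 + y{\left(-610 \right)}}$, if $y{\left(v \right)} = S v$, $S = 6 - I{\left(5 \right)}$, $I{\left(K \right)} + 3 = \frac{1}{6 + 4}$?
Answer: $\frac{150769835787}{407212} \approx 3.7025 \cdot 10^{5}$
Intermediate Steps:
$I{\left(K \right)} = - \frac{29}{10}$ ($I{\left(K \right)} = -3 + \frac{1}{6 + 4} = -3 + \frac{1}{10} = - \frac{29}{10}$)
$S = \frac{89}{10}$ ($S = 6 - - \frac{29}{10} = 6 + \frac{29}{10} = \frac{89}{10} \approx 8.9$)
$y{\left(v \right)} = \frac{89 v}{10}$
$370249 + \frac{1}{-401783 + y{\left(-610 \right)}} = 370249 + \frac{1}{-401783 + \frac{89}{10} \left(-610\right)} = 370249 + \frac{1}{-401783 - 5429} = 370249 + \frac{1}{-407212} = 370249 - \frac{1}{407212} = \frac{150769835787}{407212}$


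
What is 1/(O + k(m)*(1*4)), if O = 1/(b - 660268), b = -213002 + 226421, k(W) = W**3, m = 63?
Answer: 646849/646970607611 ≈ 9.9981e-7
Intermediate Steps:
b = 13419
O = -1/646849 (O = 1/(13419 - 660268) = 1/(-646849) = -1/646849 ≈ -1.5460e-6)
1/(O + k(m)*(1*4)) = 1/(-1/646849 + 63**3*(1*4)) = 1/(-1/646849 + 250047*4) = 1/(-1/646849 + 1000188) = 1/(646970607611/646849) = 646849/646970607611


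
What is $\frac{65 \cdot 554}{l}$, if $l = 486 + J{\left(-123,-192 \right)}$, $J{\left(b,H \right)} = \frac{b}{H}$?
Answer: $\frac{460928}{6229} \approx 73.997$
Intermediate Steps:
$l = \frac{31145}{64}$ ($l = 486 - \frac{123}{-192} = 486 - - \frac{41}{64} = 486 + \frac{41}{64} = \frac{31145}{64} \approx 486.64$)
$\frac{65 \cdot 554}{l} = \frac{65 \cdot 554}{\frac{31145}{64}} = 36010 \cdot \frac{64}{31145} = \frac{460928}{6229}$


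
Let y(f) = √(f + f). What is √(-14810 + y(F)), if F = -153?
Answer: √(-14810 + 3*I*√34) ≈ 0.0719 + 121.7*I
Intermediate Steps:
y(f) = √2*√f (y(f) = √(2*f) = √2*√f)
√(-14810 + y(F)) = √(-14810 + √2*√(-153)) = √(-14810 + √2*(3*I*√17)) = √(-14810 + 3*I*√34)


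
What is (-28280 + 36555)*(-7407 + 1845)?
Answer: -46025550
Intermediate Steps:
(-28280 + 36555)*(-7407 + 1845) = 8275*(-5562) = -46025550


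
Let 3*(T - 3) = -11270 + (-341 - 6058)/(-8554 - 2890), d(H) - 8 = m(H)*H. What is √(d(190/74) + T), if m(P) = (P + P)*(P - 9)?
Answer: I*√2115323741734744227/23500254 ≈ 61.889*I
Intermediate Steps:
m(P) = 2*P*(-9 + P) (m(P) = (2*P)*(-9 + P) = 2*P*(-9 + P))
d(H) = 8 + 2*H²*(-9 + H) (d(H) = 8 + (2*H*(-9 + H))*H = 8 + 2*H²*(-9 + H))
T = -128864485/34332 (T = 3 + (-11270 + (-341 - 6058)/(-8554 - 2890))/3 = 3 + (-11270 - 6399/(-11444))/3 = 3 + (-11270 - 6399*(-1/11444))/3 = 3 + (-11270 + 6399/11444)/3 = 3 + (⅓)*(-128967481/11444) = 3 - 128967481/34332 = -128864485/34332 ≈ -3753.5)
√(d(190/74) + T) = √((8 + 2*(190/74)²*(-9 + 190/74)) - 128864485/34332) = √((8 + 2*(190*(1/74))²*(-9 + 190*(1/74))) - 128864485/34332) = √((8 + 2*(95/37)²*(-9 + 95/37)) - 128864485/34332) = √((8 + 2*(9025/1369)*(-238/37)) - 128864485/34332) = √((8 - 4295900/50653) - 128864485/34332) = √(-3890676/50653 - 128864485/34332) = √(-6660947447137/1739018796) = I*√2115323741734744227/23500254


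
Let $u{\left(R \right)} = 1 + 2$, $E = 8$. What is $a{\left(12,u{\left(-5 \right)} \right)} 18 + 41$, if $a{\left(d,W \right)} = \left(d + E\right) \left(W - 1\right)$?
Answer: $761$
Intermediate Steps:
$u{\left(R \right)} = 3$
$a{\left(d,W \right)} = \left(-1 + W\right) \left(8 + d\right)$ ($a{\left(d,W \right)} = \left(d + 8\right) \left(W - 1\right) = \left(8 + d\right) \left(-1 + W\right) = \left(-1 + W\right) \left(8 + d\right)$)
$a{\left(12,u{\left(-5 \right)} \right)} 18 + 41 = \left(-8 - 12 + 8 \cdot 3 + 3 \cdot 12\right) 18 + 41 = \left(-8 - 12 + 24 + 36\right) 18 + 41 = 40 \cdot 18 + 41 = 720 + 41 = 761$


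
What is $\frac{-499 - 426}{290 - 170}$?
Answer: $- \frac{185}{24} \approx -7.7083$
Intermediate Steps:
$\frac{-499 - 426}{290 - 170} = - \frac{925}{120} = \left(-925\right) \frac{1}{120} = - \frac{185}{24}$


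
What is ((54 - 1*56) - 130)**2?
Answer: 17424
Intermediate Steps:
((54 - 1*56) - 130)**2 = ((54 - 56) - 130)**2 = (-2 - 130)**2 = (-132)**2 = 17424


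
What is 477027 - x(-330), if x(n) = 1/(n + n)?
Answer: 314837821/660 ≈ 4.7703e+5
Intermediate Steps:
x(n) = 1/(2*n)
477027 - x(-330) = 477027 - 1/(2*(-330)) = 477027 - (-1)/(2*330) = 477027 - 1*(-1/660) = 477027 + 1/660 = 314837821/660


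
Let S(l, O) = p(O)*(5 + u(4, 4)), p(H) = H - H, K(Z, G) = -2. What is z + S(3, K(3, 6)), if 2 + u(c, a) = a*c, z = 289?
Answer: 289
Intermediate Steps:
p(H) = 0
u(c, a) = -2 + a*c
S(l, O) = 0 (S(l, O) = 0*(5 + (-2 + 4*4)) = 0*(5 + (-2 + 16)) = 0*(5 + 14) = 0*19 = 0)
z + S(3, K(3, 6)) = 289 + 0 = 289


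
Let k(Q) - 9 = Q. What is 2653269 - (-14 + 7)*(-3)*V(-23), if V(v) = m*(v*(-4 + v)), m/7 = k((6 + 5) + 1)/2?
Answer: 3389511/2 ≈ 1.6948e+6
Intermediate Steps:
k(Q) = 9 + Q
m = 147/2 (m = 7*((9 + ((6 + 5) + 1))/2) = 7*((9 + (11 + 1))*(1/2)) = 7*((9 + 12)*(1/2)) = 7*(21*(1/2)) = 7*(21/2) = 147/2 ≈ 73.500)
V(v) = 147*v*(-4 + v)/2 (V(v) = 147*(v*(-4 + v))/2 = 147*v*(-4 + v)/2)
2653269 - (-14 + 7)*(-3)*V(-23) = 2653269 - (-14 + 7)*(-3)*(147/2)*(-23)*(-4 - 23) = 2653269 - (-7*(-3))*(147/2)*(-23)*(-27) = 2653269 - 21*91287/2 = 2653269 - 1*1917027/2 = 2653269 - 1917027/2 = 3389511/2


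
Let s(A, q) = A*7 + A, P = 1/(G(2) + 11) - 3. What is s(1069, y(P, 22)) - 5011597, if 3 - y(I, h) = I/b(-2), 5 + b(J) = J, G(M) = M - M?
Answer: -5003045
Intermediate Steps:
G(M) = 0
b(J) = -5 + J
P = -32/11 (P = 1/(0 + 11) - 3 = 1/11 - 3 = -32/11 ≈ -2.9091)
y(I, h) = 3 + I/7 (y(I, h) = 3 - I/(-5 - 2) = 3 - I/(-7) = 3 - I*(-1)/7 = 3 - (-1)*I/7 = 3 + I/7)
s(A, q) = 8*A (s(A, q) = 7*A + A = 8*A)
s(1069, y(P, 22)) - 5011597 = 8*1069 - 5011597 = 8552 - 5011597 = -5003045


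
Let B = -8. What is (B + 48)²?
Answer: 1600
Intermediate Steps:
(B + 48)² = (-8 + 48)² = 40² = 1600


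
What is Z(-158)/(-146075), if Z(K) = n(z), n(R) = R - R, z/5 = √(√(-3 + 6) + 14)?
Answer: 0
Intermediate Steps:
z = 5*√(14 + √3) (z = 5*√(√(-3 + 6) + 14) = 5*√(√3 + 14) = 5*√(14 + √3) ≈ 19.832)
n(R) = 0
Z(K) = 0
Z(-158)/(-146075) = 0/(-146075) = 0*(-1/146075) = 0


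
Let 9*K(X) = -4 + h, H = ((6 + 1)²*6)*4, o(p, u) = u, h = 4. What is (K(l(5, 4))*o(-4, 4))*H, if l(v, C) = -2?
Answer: 0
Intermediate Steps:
H = 1176 (H = (7²*6)*4 = (49*6)*4 = 294*4 = 1176)
K(X) = 0 (K(X) = (-4 + 4)/9 = (⅑)*0 = 0)
(K(l(5, 4))*o(-4, 4))*H = (0*4)*1176 = 0*1176 = 0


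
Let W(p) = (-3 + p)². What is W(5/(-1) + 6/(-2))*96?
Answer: 11616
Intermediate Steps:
W(5/(-1) + 6/(-2))*96 = (-3 + (5/(-1) + 6/(-2)))²*96 = (-3 + (5*(-1) + 6*(-½)))²*96 = (-3 + (-5 - 3))²*96 = (-3 - 8)²*96 = (-11)²*96 = 121*96 = 11616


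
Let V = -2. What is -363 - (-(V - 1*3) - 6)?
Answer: -362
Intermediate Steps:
-363 - (-(V - 1*3) - 6) = -363 - (-(-2 - 1*3) - 6) = -363 - (-(-2 - 3) - 6) = -363 - (-1*(-5) - 6) = -363 - (5 - 6) = -363 - 1*(-1) = -363 + 1 = -362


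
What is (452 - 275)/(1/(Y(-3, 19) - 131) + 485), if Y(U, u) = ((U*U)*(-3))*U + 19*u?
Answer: 55047/150836 ≈ 0.36495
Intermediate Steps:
Y(U, u) = -3*U**3 + 19*u (Y(U, u) = (U**2*(-3))*U + 19*u = (-3*U**2)*U + 19*u = -3*U**3 + 19*u)
(452 - 275)/(1/(Y(-3, 19) - 131) + 485) = (452 - 275)/(1/((-3*(-3)**3 + 19*19) - 131) + 485) = 177/(1/((-3*(-27) + 361) - 131) + 485) = 177/(1/((81 + 361) - 131) + 485) = 177/(1/(442 - 131) + 485) = 177/(1/311 + 485) = 177/(150836/311) = 177*(311/150836) = 55047/150836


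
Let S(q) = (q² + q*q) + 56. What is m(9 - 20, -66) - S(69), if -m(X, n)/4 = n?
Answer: -9314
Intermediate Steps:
S(q) = 56 + 2*q² (S(q) = (q² + q²) + 56 = 2*q² + 56 = 56 + 2*q²)
m(X, n) = -4*n
m(9 - 20, -66) - S(69) = -4*(-66) - (56 + 2*69²) = 264 - (56 + 2*4761) = 264 - (56 + 9522) = 264 - 1*9578 = 264 - 9578 = -9314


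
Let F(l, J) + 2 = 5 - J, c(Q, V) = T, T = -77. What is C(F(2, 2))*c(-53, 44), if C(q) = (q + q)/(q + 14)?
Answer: -154/15 ≈ -10.267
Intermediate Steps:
c(Q, V) = -77
F(l, J) = 3 - J (F(l, J) = -2 + (5 - J) = 3 - J)
C(q) = 2*q/(14 + q) (C(q) = (2*q)/(14 + q) = 2*q/(14 + q))
C(F(2, 2))*c(-53, 44) = (2*(3 - 1*2)/(14 + (3 - 1*2)))*(-77) = (2*(3 - 2)/(14 + (3 - 2)))*(-77) = (2*1/(14 + 1))*(-77) = (2*1/15)*(-77) = (2*1*(1/15))*(-77) = (2/15)*(-77) = -154/15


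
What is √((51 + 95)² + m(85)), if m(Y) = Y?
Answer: √21401 ≈ 146.29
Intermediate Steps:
√((51 + 95)² + m(85)) = √((51 + 95)² + 85) = √(146² + 85) = √(21316 + 85) = √21401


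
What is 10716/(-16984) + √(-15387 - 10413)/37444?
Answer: -2679/4246 + 5*I*√258/18722 ≈ -0.63095 + 0.0042897*I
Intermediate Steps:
10716/(-16984) + √(-15387 - 10413)/37444 = 10716*(-1/16984) + √(-25800)*(1/37444) = -2679/4246 + (10*I*√258)*(1/37444) = -2679/4246 + 5*I*√258/18722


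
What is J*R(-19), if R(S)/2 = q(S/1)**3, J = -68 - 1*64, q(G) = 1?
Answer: -264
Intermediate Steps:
J = -132 (J = -68 - 64 = -132)
R(S) = 2 (R(S) = 2*1**3 = 2*1 = 2)
J*R(-19) = -132*2 = -264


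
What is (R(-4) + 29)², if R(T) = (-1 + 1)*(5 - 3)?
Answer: 841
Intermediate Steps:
R(T) = 0 (R(T) = 0*2 = 0)
(R(-4) + 29)² = (0 + 29)² = 29² = 841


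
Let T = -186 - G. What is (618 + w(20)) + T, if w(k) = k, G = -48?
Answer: 500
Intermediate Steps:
T = -138 (T = -186 - 1*(-48) = -186 + 48 = -138)
(618 + w(20)) + T = (618 + 20) - 138 = 638 - 138 = 500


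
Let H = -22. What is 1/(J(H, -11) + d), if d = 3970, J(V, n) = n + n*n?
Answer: 1/4080 ≈ 0.00024510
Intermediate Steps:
J(V, n) = n + n**2
1/(J(H, -11) + d) = 1/(-11*(1 - 11) + 3970) = 1/(-11*(-10) + 3970) = 1/(110 + 3970) = 1/4080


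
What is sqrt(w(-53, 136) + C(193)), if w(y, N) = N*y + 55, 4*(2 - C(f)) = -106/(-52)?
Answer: I*sqrt(19337682)/52 ≈ 84.567*I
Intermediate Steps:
C(f) = 155/104 (C(f) = 2 - (-53)/(2*(-52)) = 2 - (-53)*(-1)/(2*52) = 2 - 1/4*53/26 = 2 - 53/104 = 155/104)
w(y, N) = 55 + N*y
sqrt(w(-53, 136) + C(193)) = sqrt((55 + 136*(-53)) + 155/104) = sqrt((55 - 7208) + 155/104) = sqrt(-7153 + 155/104) = sqrt(-743757/104) = I*sqrt(19337682)/52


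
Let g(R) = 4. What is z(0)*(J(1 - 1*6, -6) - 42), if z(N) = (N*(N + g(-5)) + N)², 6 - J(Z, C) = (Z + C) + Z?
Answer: 0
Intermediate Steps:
J(Z, C) = 6 - C - 2*Z (J(Z, C) = 6 - ((Z + C) + Z) = 6 - ((C + Z) + Z) = 6 - (C + 2*Z) = 6 + (-C - 2*Z) = 6 - C - 2*Z)
z(N) = (N + N*(4 + N))² (z(N) = (N*(N + 4) + N)² = (N*(4 + N) + N)² = (N + N*(4 + N))²)
z(0)*(J(1 - 1*6, -6) - 42) = (0²*(5 + 0)²)*((6 - 1*(-6) - 2*(1 - 1*6)) - 42) = (0*5²)*((6 + 6 - 2*(1 - 6)) - 42) = (0*25)*((6 + 6 - 2*(-5)) - 42) = 0*((6 + 6 + 10) - 42) = 0*(22 - 42) = 0*(-20) = 0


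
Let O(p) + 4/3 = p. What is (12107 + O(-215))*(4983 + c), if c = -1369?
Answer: 128918608/3 ≈ 4.2973e+7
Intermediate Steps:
O(p) = -4/3 + p
(12107 + O(-215))*(4983 + c) = (12107 + (-4/3 - 215))*(4983 - 1369) = (12107 - 649/3)*3614 = (35672/3)*3614 = 128918608/3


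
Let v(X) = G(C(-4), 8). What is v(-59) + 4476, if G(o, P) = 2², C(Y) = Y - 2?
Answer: 4480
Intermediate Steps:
C(Y) = -2 + Y
G(o, P) = 4
v(X) = 4
v(-59) + 4476 = 4 + 4476 = 4480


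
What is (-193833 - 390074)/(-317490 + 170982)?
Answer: 583907/146508 ≈ 3.9855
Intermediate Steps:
(-193833 - 390074)/(-317490 + 170982) = -583907/(-146508) = -583907*(-1/146508) = 583907/146508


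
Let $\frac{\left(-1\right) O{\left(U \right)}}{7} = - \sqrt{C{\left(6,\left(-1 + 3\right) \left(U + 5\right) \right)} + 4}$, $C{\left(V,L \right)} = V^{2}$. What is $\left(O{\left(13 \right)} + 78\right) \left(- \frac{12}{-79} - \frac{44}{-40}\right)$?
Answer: $\frac{38571}{395} + \frac{6923 \sqrt{10}}{395} \approx 153.07$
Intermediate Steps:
$O{\left(U \right)} = 14 \sqrt{10}$ ($O{\left(U \right)} = - 7 \left(- \sqrt{6^{2} + 4}\right) = - 7 \left(- \sqrt{36 + 4}\right) = - 7 \left(- \sqrt{40}\right) = - 7 \left(- 2 \sqrt{10}\right) = 14 \sqrt{10}$)
$\left(O{\left(13 \right)} + 78\right) \left(- \frac{12}{-79} - \frac{44}{-40}\right) = \left(14 \sqrt{10} + 78\right) \left(- \frac{12}{-79} - \frac{44}{-40}\right) = \left(78 + 14 \sqrt{10}\right) \left(\left(-12\right) \left(- \frac{1}{79}\right) - - \frac{11}{10}\right) = \left(78 + 14 \sqrt{10}\right) \left(\frac{12}{79} + \frac{11}{10}\right) = \left(78 + 14 \sqrt{10}\right) \frac{989}{790} = \frac{38571}{395} + \frac{6923 \sqrt{10}}{395}$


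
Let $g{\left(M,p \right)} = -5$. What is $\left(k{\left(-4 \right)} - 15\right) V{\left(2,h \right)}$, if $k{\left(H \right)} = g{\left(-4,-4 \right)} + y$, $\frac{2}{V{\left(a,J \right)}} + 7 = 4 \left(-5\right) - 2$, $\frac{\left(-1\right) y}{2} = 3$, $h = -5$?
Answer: $\frac{52}{29} \approx 1.7931$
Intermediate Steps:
$y = -6$ ($y = \left(-2\right) 3 = -6$)
$V{\left(a,J \right)} = - \frac{2}{29}$ ($V{\left(a,J \right)} = \frac{2}{-7 + \left(4 \left(-5\right) - 2\right)} = \frac{2}{-7 - 22} = \frac{2}{-29} = 2 \left(- \frac{1}{29}\right) = - \frac{2}{29}$)
$k{\left(H \right)} = -11$ ($k{\left(H \right)} = -5 - 6 = -11$)
$\left(k{\left(-4 \right)} - 15\right) V{\left(2,h \right)} = \left(-11 - 15\right) \left(- \frac{2}{29}\right) = \left(-26\right) \left(- \frac{2}{29}\right) = \frac{52}{29}$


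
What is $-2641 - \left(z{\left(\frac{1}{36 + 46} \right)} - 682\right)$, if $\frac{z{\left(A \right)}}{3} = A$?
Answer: $- \frac{160641}{82} \approx -1959.0$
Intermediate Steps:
$z{\left(A \right)} = 3 A$
$-2641 - \left(z{\left(\frac{1}{36 + 46} \right)} - 682\right) = -2641 - \left(\frac{3}{36 + 46} - 682\right) = -2641 - \left(\frac{3}{82} - 682\right) = -2641 - - \frac{55921}{82} = -2641 + \frac{55921}{82} = - \frac{160641}{82}$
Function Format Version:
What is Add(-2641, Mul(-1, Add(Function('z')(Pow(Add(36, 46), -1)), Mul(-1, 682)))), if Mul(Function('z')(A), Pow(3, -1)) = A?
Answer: Rational(-160641, 82) ≈ -1959.0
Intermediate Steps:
Function('z')(A) = Mul(3, A)
Add(-2641, Mul(-1, Add(Function('z')(Pow(Add(36, 46), -1)), Mul(-1, 682)))) = Add(-2641, Mul(-1, Add(Mul(3, Pow(Add(36, 46), -1)), Mul(-1, 682)))) = Add(-2641, Mul(-1, Add(Mul(3, Pow(82, -1)), -682))) = Add(-2641, Mul(-1, Add(Mul(3, Rational(1, 82)), -682))) = Add(-2641, Mul(-1, Add(Rational(3, 82), -682))) = Add(-2641, Mul(-1, Rational(-55921, 82))) = Add(-2641, Rational(55921, 82)) = Rational(-160641, 82)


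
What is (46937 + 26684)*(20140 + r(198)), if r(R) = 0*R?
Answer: 1482726940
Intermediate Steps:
r(R) = 0
(46937 + 26684)*(20140 + r(198)) = (46937 + 26684)*(20140 + 0) = 73621*20140 = 1482726940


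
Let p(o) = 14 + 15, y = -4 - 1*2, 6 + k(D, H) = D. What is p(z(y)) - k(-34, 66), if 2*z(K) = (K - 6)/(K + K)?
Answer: 69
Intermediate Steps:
k(D, H) = -6 + D
y = -6 (y = -4 - 2 = -6)
z(K) = (-6 + K)/(4*K) (z(K) = ((K - 6)/(K + K))/2 = ((-6 + K)/((2*K)))/2 = ((-6 + K)*(1/(2*K)))/2 = ((-6 + K)/(2*K))/2 = (-6 + K)/(4*K))
p(o) = 29
p(z(y)) - k(-34, 66) = 29 - (-6 - 34) = 29 - 1*(-40) = 29 + 40 = 69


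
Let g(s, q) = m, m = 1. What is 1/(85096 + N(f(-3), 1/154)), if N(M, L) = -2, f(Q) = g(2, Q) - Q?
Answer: 1/85094 ≈ 1.1752e-5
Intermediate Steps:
g(s, q) = 1
f(Q) = 1 - Q
1/(85096 + N(f(-3), 1/154)) = 1/(85096 - 2) = 1/85094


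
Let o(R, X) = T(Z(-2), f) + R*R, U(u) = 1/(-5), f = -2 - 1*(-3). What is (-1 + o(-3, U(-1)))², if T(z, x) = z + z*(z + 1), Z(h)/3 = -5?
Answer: 41209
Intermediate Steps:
Z(h) = -15 (Z(h) = 3*(-5) = -15)
f = 1 (f = -2 + 3 = 1)
U(u) = -⅕
T(z, x) = z + z*(1 + z)
o(R, X) = 195 + R² (o(R, X) = -15*(2 - 15) + R*R = -15*(-13) + R² = 195 + R²)
(-1 + o(-3, U(-1)))² = (-1 + (195 + (-3)²))² = (-1 + (195 + 9))² = (-1 + 204)² = 203² = 41209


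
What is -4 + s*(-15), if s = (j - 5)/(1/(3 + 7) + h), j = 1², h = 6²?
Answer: -844/361 ≈ -2.3380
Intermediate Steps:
h = 36
j = 1
s = -40/361 (s = (1 - 5)/(1/(3 + 7) + 36) = -4/(1/10 + 36) = -4/(⅒ + 36) = -4/361/10 = -4*10/361 = -40/361 ≈ -0.11080)
-4 + s*(-15) = -4 - 40/361*(-15) = -4 + 600/361 = -844/361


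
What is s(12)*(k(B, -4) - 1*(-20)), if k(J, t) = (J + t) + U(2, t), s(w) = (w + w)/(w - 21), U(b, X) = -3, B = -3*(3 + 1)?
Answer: -8/3 ≈ -2.6667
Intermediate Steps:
B = -12 (B = -3*4 = -12)
s(w) = 2*w/(-21 + w) (s(w) = (2*w)/(-21 + w) = 2*w/(-21 + w))
k(J, t) = -3 + J + t (k(J, t) = (J + t) - 3 = -3 + J + t)
s(12)*(k(B, -4) - 1*(-20)) = (2*12/(-21 + 12))*((-3 - 12 - 4) - 1*(-20)) = (2*12/(-9))*(-19 + 20) = (2*12*(-⅑))*1 = -8/3*1 = -8/3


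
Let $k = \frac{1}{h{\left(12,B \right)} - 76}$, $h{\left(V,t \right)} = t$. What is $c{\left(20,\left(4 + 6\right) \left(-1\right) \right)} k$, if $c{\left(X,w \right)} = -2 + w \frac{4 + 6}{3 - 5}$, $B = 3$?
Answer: $- \frac{48}{73} \approx -0.65753$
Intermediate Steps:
$c{\left(X,w \right)} = -2 - 5 w$ ($c{\left(X,w \right)} = -2 + w \frac{10}{-2} = -2 + w 10 \left(- \frac{1}{2}\right) = -2 + w \left(-5\right) = -2 - 5 w$)
$k = - \frac{1}{73}$ ($k = \frac{1}{3 - 76} = \frac{1}{-73} = - \frac{1}{73} \approx -0.013699$)
$c{\left(20,\left(4 + 6\right) \left(-1\right) \right)} k = \left(-2 - 5 \left(4 + 6\right) \left(-1\right)\right) \left(- \frac{1}{73}\right) = \left(-2 - 5 \cdot 10 \left(-1\right)\right) \left(- \frac{1}{73}\right) = \left(-2 - -50\right) \left(- \frac{1}{73}\right) = \left(-2 + 50\right) \left(- \frac{1}{73}\right) = 48 \left(- \frac{1}{73}\right) = - \frac{48}{73}$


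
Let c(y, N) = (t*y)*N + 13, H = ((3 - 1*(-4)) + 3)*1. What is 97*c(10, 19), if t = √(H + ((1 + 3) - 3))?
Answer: 1261 + 18430*√11 ≈ 62386.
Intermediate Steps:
H = 10 (H = ((3 + 4) + 3)*1 = (7 + 3)*1 = 10*1 = 10)
t = √11 (t = √(10 + ((1 + 3) - 3)) = √(10 + (4 - 3)) = √(10 + 1) = √11 ≈ 3.3166)
c(y, N) = 13 + N*y*√11 (c(y, N) = (√11*y)*N + 13 = (y*√11)*N + 13 = N*y*√11 + 13 = 13 + N*y*√11)
97*c(10, 19) = 97*(13 + 19*10*√11) = 97*(13 + 190*√11) = 1261 + 18430*√11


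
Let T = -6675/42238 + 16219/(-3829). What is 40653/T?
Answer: -939254473458/101516671 ≈ -9252.2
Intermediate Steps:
T = -101516671/23104186 (T = -6675*1/42238 + 16219*(-1/3829) = -6675/42238 - 2317/547 = -101516671/23104186 ≈ -4.3939)
40653/T = 40653/(-101516671/23104186) = 40653*(-23104186/101516671) = -939254473458/101516671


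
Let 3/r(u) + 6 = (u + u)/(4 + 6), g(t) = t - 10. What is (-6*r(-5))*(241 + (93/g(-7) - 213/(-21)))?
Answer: 526230/833 ≈ 631.73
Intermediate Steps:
g(t) = -10 + t
r(u) = 3/(-6 + u/5) (r(u) = 3/(-6 + (u + u)/(4 + 6)) = 3/(-6 + (2*u)/10) = 3/(-6 + (2*u)*(⅒)) = 3/(-6 + u/5))
(-6*r(-5))*(241 + (93/g(-7) - 213/(-21))) = (-90/(-30 - 5))*(241 + (93/(-10 - 7) - 213/(-21))) = (-90/(-35))*(241 + (93/(-17) - 213*(-1/21))) = (-90*(-1)/35)*(241 + (93*(-1/17) + 71/7)) = (-6*(-3/7))*(241 + (-93/17 + 71/7)) = 18*(241 + 556/119)/7 = (18/7)*(29235/119) = 526230/833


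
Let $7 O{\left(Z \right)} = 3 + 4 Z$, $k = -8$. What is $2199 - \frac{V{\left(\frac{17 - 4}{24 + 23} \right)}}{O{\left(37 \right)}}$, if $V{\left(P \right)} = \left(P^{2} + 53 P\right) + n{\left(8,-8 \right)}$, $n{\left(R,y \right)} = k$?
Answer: $\frac{733392081}{333559} \approx 2198.7$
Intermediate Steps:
$n{\left(R,y \right)} = -8$
$O{\left(Z \right)} = \frac{3}{7} + \frac{4 Z}{7}$ ($O{\left(Z \right)} = \frac{3 + 4 Z}{7} = \frac{3}{7} + \frac{4 Z}{7}$)
$V{\left(P \right)} = -8 + P^{2} + 53 P$ ($V{\left(P \right)} = \left(P^{2} + 53 P\right) - 8 = -8 + P^{2} + 53 P$)
$2199 - \frac{V{\left(\frac{17 - 4}{24 + 23} \right)}}{O{\left(37 \right)}} = 2199 - \frac{-8 + \left(\frac{17 - 4}{24 + 23}\right)^{2} + 53 \frac{17 - 4}{24 + 23}}{\frac{3}{7} + \frac{4}{7} \cdot 37} = 2199 - \frac{-8 + \left(\frac{13}{47}\right)^{2} + 53 \cdot \frac{13}{47}}{\frac{3}{7} + \frac{148}{7}} = 2199 - \frac{-8 + \left(13 \cdot \frac{1}{47}\right)^{2} + 53 \cdot 13 \cdot \frac{1}{47}}{\frac{151}{7}} = 2199 - \left(-8 + \left(\frac{13}{47}\right)^{2} + 53 \cdot \frac{13}{47}\right) \frac{7}{151} = 2199 - \left(-8 + \frac{169}{2209} + \frac{689}{47}\right) \frac{7}{151} = 2199 - \frac{14880}{2209} \cdot \frac{7}{151} = 2199 - \frac{104160}{333559} = \frac{733392081}{333559}$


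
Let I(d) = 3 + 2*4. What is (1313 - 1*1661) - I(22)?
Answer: -359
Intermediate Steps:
I(d) = 11 (I(d) = 3 + 8 = 11)
(1313 - 1*1661) - I(22) = (1313 - 1*1661) - 1*11 = (1313 - 1661) - 11 = -348 - 11 = -359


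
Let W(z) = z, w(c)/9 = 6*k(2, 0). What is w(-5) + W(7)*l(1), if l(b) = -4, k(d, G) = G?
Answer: -28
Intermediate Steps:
w(c) = 0 (w(c) = 9*(6*0) = 9*0 = 0)
w(-5) + W(7)*l(1) = 0 + 7*(-4) = 0 - 28 = -28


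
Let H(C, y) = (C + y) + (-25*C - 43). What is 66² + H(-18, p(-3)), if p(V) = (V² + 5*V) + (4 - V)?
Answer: 4746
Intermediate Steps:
p(V) = 4 + V² + 4*V
H(C, y) = -43 + y - 24*C (H(C, y) = (C + y) + (-43 - 25*C) = -43 + y - 24*C)
66² + H(-18, p(-3)) = 66² + (-43 + (4 + (-3)² + 4*(-3)) - 24*(-18)) = 4356 + (-43 + (4 + 9 - 12) + 432) = 4356 + (-43 + 1 + 432) = 4356 + 390 = 4746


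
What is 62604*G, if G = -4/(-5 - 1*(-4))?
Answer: 250416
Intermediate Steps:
G = 4 (G = -4/(-5 + 4) = -4/(-1) = -4*(-1) = 4)
62604*G = 62604*4 = 250416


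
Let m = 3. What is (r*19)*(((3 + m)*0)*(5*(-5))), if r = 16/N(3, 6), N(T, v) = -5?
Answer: 0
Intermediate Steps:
r = -16/5 (r = 16/(-5) = 16*(-⅕) = -16/5 ≈ -3.2000)
(r*19)*(((3 + m)*0)*(5*(-5))) = (-16/5*19)*(((3 + 3)*0)*(5*(-5))) = -304*6*0*(-25)/5 = -0*(-25) = -304/5*0 = 0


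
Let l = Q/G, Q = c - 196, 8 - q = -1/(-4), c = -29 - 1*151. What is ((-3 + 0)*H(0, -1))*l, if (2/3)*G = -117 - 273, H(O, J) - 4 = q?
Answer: -4418/195 ≈ -22.656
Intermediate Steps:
c = -180 (c = -29 - 151 = -180)
q = 31/4 (q = 8 - (-1)/(-4) = 8 - (-1)*(-1)/4 = 8 - 1*1/4 = 8 - 1/4 = 31/4 ≈ 7.7500)
H(O, J) = 47/4 (H(O, J) = 4 + 31/4 = 47/4)
G = -585 (G = 3*(-117 - 273)/2 = (3/2)*(-390) = -585)
Q = -376 (Q = -180 - 196 = -376)
l = 376/585 (l = -376/(-585) = -376*(-1/585) = 376/585 ≈ 0.64273)
((-3 + 0)*H(0, -1))*l = ((-3 + 0)*(47/4))*(376/585) = -3*47/4*(376/585) = -141/4*376/585 = -4418/195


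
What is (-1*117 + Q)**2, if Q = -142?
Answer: 67081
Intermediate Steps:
(-1*117 + Q)**2 = (-1*117 - 142)**2 = (-117 - 142)**2 = (-259)**2 = 67081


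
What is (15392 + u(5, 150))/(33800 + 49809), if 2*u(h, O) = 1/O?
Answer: 4617601/25082700 ≈ 0.18410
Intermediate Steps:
u(h, O) = 1/(2*O)
(15392 + u(5, 150))/(33800 + 49809) = (15392 + (½)/150)/(33800 + 49809) = (15392 + (½)*(1/150))/83609 = (15392 + 1/300)*(1/83609) = (4617601/300)*(1/83609) = 4617601/25082700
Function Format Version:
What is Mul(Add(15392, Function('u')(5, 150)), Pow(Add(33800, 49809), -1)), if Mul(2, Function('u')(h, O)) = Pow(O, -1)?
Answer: Rational(4617601, 25082700) ≈ 0.18410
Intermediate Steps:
Function('u')(h, O) = Mul(Rational(1, 2), Pow(O, -1))
Mul(Add(15392, Function('u')(5, 150)), Pow(Add(33800, 49809), -1)) = Mul(Add(15392, Mul(Rational(1, 2), Pow(150, -1))), Pow(Add(33800, 49809), -1)) = Mul(Add(15392, Mul(Rational(1, 2), Rational(1, 150))), Pow(83609, -1)) = Mul(Add(15392, Rational(1, 300)), Rational(1, 83609)) = Mul(Rational(4617601, 300), Rational(1, 83609)) = Rational(4617601, 25082700)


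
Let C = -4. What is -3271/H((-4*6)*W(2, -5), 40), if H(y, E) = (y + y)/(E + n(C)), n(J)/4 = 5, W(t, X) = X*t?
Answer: -3271/8 ≈ -408.88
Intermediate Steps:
n(J) = 20 (n(J) = 4*5 = 20)
H(y, E) = 2*y/(20 + E) (H(y, E) = (y + y)/(E + 20) = (2*y)/(20 + E) = 2*y/(20 + E))
-3271/H((-4*6)*W(2, -5), 40) = -3271/(2*((-4*6)*(-5*2))/(20 + 40)) = -3271/(2*(-24*(-10))/60) = -3271/(2*240*(1/60)) = -3271/8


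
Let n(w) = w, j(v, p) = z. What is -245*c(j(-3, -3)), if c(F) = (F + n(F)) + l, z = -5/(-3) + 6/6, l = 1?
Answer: -4655/3 ≈ -1551.7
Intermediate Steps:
z = 8/3 (z = -5*(-⅓) + 6*(⅙) = 5/3 + 1 = 8/3 ≈ 2.6667)
j(v, p) = 8/3
c(F) = 1 + 2*F (c(F) = (F + F) + 1 = 2*F + 1 = 1 + 2*F)
-245*c(j(-3, -3)) = -245*(1 + 2*(8/3)) = -245*(1 + 16/3) = -245*19/3 = -4655/3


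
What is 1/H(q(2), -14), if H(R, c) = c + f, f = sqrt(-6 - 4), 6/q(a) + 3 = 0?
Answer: -7/103 - I*sqrt(10)/206 ≈ -0.067961 - 0.015351*I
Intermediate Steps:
q(a) = -2 (q(a) = 6/(-3 + 0) = 6/(-3) = 6*(-1/3) = -2)
f = I*sqrt(10) (f = sqrt(-10) = I*sqrt(10) ≈ 3.1623*I)
H(R, c) = c + I*sqrt(10)
1/H(q(2), -14) = 1/(-14 + I*sqrt(10))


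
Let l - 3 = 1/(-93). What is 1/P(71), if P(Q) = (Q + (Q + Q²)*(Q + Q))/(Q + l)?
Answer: 6881/67515675 ≈ 0.00010192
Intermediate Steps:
l = 278/93 (l = 3 + 1/(-93) = 3 + 1*(-1/93) = 3 - 1/93 = 278/93 ≈ 2.9892)
P(Q) = (Q + 2*Q*(Q + Q²))/(278/93 + Q) (P(Q) = (Q + (Q + Q²)*(Q + Q))/(Q + 278/93) = (Q + (Q + Q²)*(2*Q))/(278/93 + Q) = (Q + 2*Q*(Q + Q²))/(278/93 + Q))
1/P(71) = 1/(93*71*(1 + 2*71 + 2*71²)/(278 + 93*71)) = 1/(93*71*(1 + 142 + 2*5041)/(278 + 6603)) = 1/(93*71*(1 + 142 + 10082)/6881) = 1/(93*71*(1/6881)*10225) = 1/(67515675/6881) = 6881/67515675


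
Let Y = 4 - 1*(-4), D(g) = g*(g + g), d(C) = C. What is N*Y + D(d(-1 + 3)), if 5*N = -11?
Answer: -48/5 ≈ -9.6000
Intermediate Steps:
D(g) = 2*g² (D(g) = g*(2*g) = 2*g²)
Y = 8 (Y = 4 + 4 = 8)
N = -11/5 (N = (⅕)*(-11) = -11/5 ≈ -2.2000)
N*Y + D(d(-1 + 3)) = -11/5*8 + 2*(-1 + 3)² = -88/5 + 2*2² = -88/5 + 2*4 = -88/5 + 8 = -48/5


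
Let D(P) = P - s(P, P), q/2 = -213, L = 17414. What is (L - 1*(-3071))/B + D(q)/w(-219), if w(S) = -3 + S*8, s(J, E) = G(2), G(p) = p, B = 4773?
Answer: 12664673/2792205 ≈ 4.5357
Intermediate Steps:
q = -426 (q = 2*(-213) = -426)
s(J, E) = 2
w(S) = -3 + 8*S
D(P) = -2 + P (D(P) = P - 1*2 = P - 2 = -2 + P)
(L - 1*(-3071))/B + D(q)/w(-219) = (17414 - 1*(-3071))/4773 + (-2 - 426)/(-3 + 8*(-219)) = (17414 + 3071)*(1/4773) - 428/(-3 - 1752) = 20485*(1/4773) - 428/(-1755) = 20485/4773 - 428*(-1/1755) = 20485/4773 + 428/1755 = 12664673/2792205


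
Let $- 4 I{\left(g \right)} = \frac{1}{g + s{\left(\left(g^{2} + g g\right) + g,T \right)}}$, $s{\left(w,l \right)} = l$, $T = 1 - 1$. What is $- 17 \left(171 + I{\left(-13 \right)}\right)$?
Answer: $- \frac{151181}{52} \approx -2907.3$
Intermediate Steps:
$T = 0$ ($T = 1 - 1 = 0$)
$I{\left(g \right)} = - \frac{1}{4 g}$ ($I{\left(g \right)} = - \frac{1}{4 \left(g + 0\right)} = - \frac{1}{4 g}$)
$- 17 \left(171 + I{\left(-13 \right)}\right) = - 17 \left(171 - \frac{1}{4 \left(-13\right)}\right) = - 17 \left(171 - - \frac{1}{52}\right) = - 17 \left(171 + \frac{1}{52}\right) = \left(-17\right) \frac{8893}{52} = - \frac{151181}{52}$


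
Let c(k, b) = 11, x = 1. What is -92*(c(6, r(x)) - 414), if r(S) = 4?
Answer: 37076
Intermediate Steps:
-92*(c(6, r(x)) - 414) = -92*(11 - 414) = -92*(-403) = 37076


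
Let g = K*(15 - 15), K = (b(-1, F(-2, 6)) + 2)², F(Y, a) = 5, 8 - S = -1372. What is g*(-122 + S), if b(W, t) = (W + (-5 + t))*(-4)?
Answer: 0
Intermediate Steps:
S = 1380 (S = 8 - 1*(-1372) = 8 + 1372 = 1380)
b(W, t) = 20 - 4*W - 4*t (b(W, t) = (-5 + W + t)*(-4) = 20 - 4*W - 4*t)
K = 36 (K = ((20 - 4*(-1) - 4*5) + 2)² = ((20 + 4 - 20) + 2)² = (4 + 2)² = 6² = 36)
g = 0 (g = 36*(15 - 15) = 36*0 = 0)
g*(-122 + S) = 0*(-122 + 1380) = 0*1258 = 0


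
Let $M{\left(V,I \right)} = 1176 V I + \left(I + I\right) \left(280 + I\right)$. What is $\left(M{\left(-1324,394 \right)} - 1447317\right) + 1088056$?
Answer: $-613295605$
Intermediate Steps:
$M{\left(V,I \right)} = 2 I \left(280 + I\right) + 1176 I V$ ($M{\left(V,I \right)} = 1176 I V + 2 I \left(280 + I\right) = 2 I \left(280 + I\right) + 1176 I V$)
$\left(M{\left(-1324,394 \right)} - 1447317\right) + 1088056 = \left(2 \cdot 394 \left(280 + 394 + 588 \left(-1324\right)\right) - 1447317\right) + 1088056 = \left(2 \cdot 394 \left(280 + 394 - 778512\right) - 1447317\right) + 1088056 = \left(2 \cdot 394 \left(-777838\right) - 1447317\right) + 1088056 = \left(-612936344 - 1447317\right) + 1088056 = -614383661 + 1088056 = -613295605$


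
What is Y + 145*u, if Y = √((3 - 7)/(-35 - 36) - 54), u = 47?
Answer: 6815 + I*√271930/71 ≈ 6815.0 + 7.3446*I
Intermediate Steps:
Y = I*√271930/71 (Y = √(-4/(-71) - 54) = √(-4*(-1/71) - 54) = √(4/71 - 54) = √(-3830/71) = I*√271930/71 ≈ 7.3446*I)
Y + 145*u = I*√271930/71 + 145*47 = I*√271930/71 + 6815 = 6815 + I*√271930/71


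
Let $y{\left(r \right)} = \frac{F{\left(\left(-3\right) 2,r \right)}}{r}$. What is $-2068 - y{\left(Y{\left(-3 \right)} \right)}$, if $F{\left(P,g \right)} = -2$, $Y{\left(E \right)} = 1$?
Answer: $-2066$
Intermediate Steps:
$y{\left(r \right)} = - \frac{2}{r}$
$-2068 - y{\left(Y{\left(-3 \right)} \right)} = -2068 - - \frac{2}{1} = -2068 - \left(-2\right) 1 = -2068 - -2 = -2068 + 2 = -2066$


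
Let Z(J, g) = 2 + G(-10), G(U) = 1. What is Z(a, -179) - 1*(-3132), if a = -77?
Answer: 3135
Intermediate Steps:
Z(J, g) = 3 (Z(J, g) = 2 + 1 = 3)
Z(a, -179) - 1*(-3132) = 3 - 1*(-3132) = 3 + 3132 = 3135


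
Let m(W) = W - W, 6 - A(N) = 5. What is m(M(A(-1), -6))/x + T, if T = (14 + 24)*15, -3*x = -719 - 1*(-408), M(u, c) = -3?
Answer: 570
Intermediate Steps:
A(N) = 1 (A(N) = 6 - 1*5 = 6 - 5 = 1)
x = 311/3 (x = -(-719 - 1*(-408))/3 = -(-719 + 408)/3 = -1/3*(-311) = 311/3 ≈ 103.67)
m(W) = 0
T = 570 (T = 38*15 = 570)
m(M(A(-1), -6))/x + T = 0/(311/3) + 570 = 0*(3/311) + 570 = 0 + 570 = 570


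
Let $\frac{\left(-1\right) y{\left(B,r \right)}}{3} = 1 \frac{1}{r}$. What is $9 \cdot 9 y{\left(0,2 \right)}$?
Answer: $- \frac{243}{2} \approx -121.5$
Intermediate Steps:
$y{\left(B,r \right)} = - \frac{3}{r}$ ($y{\left(B,r \right)} = - 3 \cdot 1 \frac{1}{r} = - \frac{3}{r}$)
$9 \cdot 9 y{\left(0,2 \right)} = 9 \cdot 9 \left(- \frac{3}{2}\right) = 81 \left(\left(-3\right) \frac{1}{2}\right) = 81 \left(- \frac{3}{2}\right) = - \frac{243}{2}$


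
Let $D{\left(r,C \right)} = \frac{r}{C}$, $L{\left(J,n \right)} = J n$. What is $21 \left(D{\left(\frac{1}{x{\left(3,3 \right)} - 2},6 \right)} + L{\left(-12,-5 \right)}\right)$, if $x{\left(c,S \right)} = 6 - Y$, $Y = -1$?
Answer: $\frac{12607}{10} \approx 1260.7$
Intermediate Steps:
$x{\left(c,S \right)} = 7$ ($x{\left(c,S \right)} = 6 - -1 = 6 + 1 = 7$)
$21 \left(D{\left(\frac{1}{x{\left(3,3 \right)} - 2},6 \right)} + L{\left(-12,-5 \right)}\right) = 21 \left(\frac{1}{\left(7 - 2\right) 6} - -60\right) = 21 \left(\frac{1}{5} \cdot \frac{1}{6} + 60\right) = 21 \left(\frac{1}{30} + 60\right) = 21 \cdot \frac{1801}{30} = \frac{12607}{10}$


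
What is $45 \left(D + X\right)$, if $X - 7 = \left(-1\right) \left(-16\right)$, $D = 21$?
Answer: $1980$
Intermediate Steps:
$X = 23$ ($X = 7 - -16 = 7 + 16 = 23$)
$45 \left(D + X\right) = 45 \left(21 + 23\right) = 45 \cdot 44 = 1980$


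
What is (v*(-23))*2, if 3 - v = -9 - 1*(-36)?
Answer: 1104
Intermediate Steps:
v = -24 (v = 3 - (-9 - 1*(-36)) = 3 - (-9 + 36) = 3 - 1*27 = 3 - 27 = -24)
(v*(-23))*2 = -24*(-23)*2 = 552*2 = 1104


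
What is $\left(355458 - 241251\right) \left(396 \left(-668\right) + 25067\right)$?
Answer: $-27348122427$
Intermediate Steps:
$\left(355458 - 241251\right) \left(396 \left(-668\right) + 25067\right) = 114207 \left(-264528 + 25067\right) = 114207 \left(-239461\right) = -27348122427$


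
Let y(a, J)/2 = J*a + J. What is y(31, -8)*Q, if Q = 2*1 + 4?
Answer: -3072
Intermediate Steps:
y(a, J) = 2*J + 2*J*a (y(a, J) = 2*(J*a + J) = 2*(J + J*a) = 2*J + 2*J*a)
Q = 6 (Q = 2 + 4 = 6)
y(31, -8)*Q = (2*(-8)*(1 + 31))*6 = (2*(-8)*32)*6 = -512*6 = -3072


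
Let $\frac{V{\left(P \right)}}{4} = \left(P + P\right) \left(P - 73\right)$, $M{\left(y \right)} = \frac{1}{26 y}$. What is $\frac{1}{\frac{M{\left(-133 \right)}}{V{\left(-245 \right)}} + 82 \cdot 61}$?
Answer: $\frac{2155302240}{10780821804479} \approx 0.00019992$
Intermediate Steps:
$M{\left(y \right)} = \frac{1}{26 y}$
$V{\left(P \right)} = 8 P \left(-73 + P\right)$ ($V{\left(P \right)} = 4 \left(P + P\right) \left(P - 73\right) = 4 \cdot 2 P \left(-73 + P\right) = 8 P \left(-73 + P\right)$)
$\frac{1}{\frac{M{\left(-133 \right)}}{V{\left(-245 \right)}} + 82 \cdot 61} = \frac{1}{\frac{\frac{1}{26} \frac{1}{-133}}{8 \left(-245\right) \left(-73 - 245\right)} + 82 \cdot 61} = \frac{1}{\frac{\frac{1}{26} \left(- \frac{1}{133}\right)}{8 \left(-245\right) \left(-318\right)} + 5002} = \frac{1}{- \frac{1}{3458 \cdot 623280} + 5002} = \frac{1}{\left(- \frac{1}{3458}\right) \frac{1}{623280} + 5002} = \frac{1}{- \frac{1}{2155302240} + 5002} = \frac{1}{\frac{10780821804479}{2155302240}} = \frac{2155302240}{10780821804479}$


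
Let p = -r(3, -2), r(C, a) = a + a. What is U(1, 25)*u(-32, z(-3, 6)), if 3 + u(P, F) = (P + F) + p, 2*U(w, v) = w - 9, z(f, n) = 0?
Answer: 124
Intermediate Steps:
r(C, a) = 2*a
U(w, v) = -9/2 + w/2 (U(w, v) = (w - 9)/2 = (-9 + w)/2 = -9/2 + w/2)
p = 4 (p = -2*(-2) = -1*(-4) = 4)
u(P, F) = 1 + F + P (u(P, F) = -3 + ((P + F) + 4) = -3 + ((F + P) + 4) = -3 + (4 + F + P) = 1 + F + P)
U(1, 25)*u(-32, z(-3, 6)) = (-9/2 + (½)*1)*(1 + 0 - 32) = (-9/2 + ½)*(-31) = -4*(-31) = 124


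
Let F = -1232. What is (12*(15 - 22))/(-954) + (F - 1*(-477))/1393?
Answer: -100543/221487 ≈ -0.45395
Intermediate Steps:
(12*(15 - 22))/(-954) + (F - 1*(-477))/1393 = (12*(15 - 22))/(-954) + (-1232 - 1*(-477))/1393 = (12*(-7))*(-1/954) + (-1232 + 477)*(1/1393) = -84*(-1/954) - 755*1/1393 = 14/159 - 755/1393 = -100543/221487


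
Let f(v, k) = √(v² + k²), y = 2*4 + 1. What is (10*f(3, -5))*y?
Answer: 90*√34 ≈ 524.79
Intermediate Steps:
y = 9 (y = 8 + 1 = 9)
f(v, k) = √(k² + v²)
(10*f(3, -5))*y = (10*√((-5)² + 3²))*9 = (10*√(25 + 9))*9 = (10*√34)*9 = 90*√34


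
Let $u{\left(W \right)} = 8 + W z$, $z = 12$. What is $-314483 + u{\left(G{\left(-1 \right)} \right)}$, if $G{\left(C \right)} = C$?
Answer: $-314487$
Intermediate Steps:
$u{\left(W \right)} = 8 + 12 W$ ($u{\left(W \right)} = 8 + W 12 = 8 + 12 W$)
$-314483 + u{\left(G{\left(-1 \right)} \right)} = -314483 + \left(8 + 12 \left(-1\right)\right) = -314483 + \left(8 - 12\right) = -314483 - 4 = -314487$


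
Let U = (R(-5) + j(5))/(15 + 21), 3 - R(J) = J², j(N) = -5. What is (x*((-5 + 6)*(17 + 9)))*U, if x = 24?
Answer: -468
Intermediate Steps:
R(J) = 3 - J²
U = -¾ (U = ((3 - 1*(-5)²) - 5)/(15 + 21) = ((3 - 1*25) - 5)/36 = ((3 - 25) - 5)*(1/36) = (-22 - 5)*(1/36) = -27*1/36 = -¾ ≈ -0.75000)
(x*((-5 + 6)*(17 + 9)))*U = (24*((-5 + 6)*(17 + 9)))*(-¾) = (24*(1*26))*(-¾) = (24*26)*(-¾) = 624*(-¾) = -468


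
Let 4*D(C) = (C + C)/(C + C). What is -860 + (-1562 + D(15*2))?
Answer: -9687/4 ≈ -2421.8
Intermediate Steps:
D(C) = ¼ (D(C) = ((C + C)/(C + C))/4 = ((2*C)/((2*C)))/4 = ((2*C)*(1/(2*C)))/4 = (¼)*1 = ¼)
-860 + (-1562 + D(15*2)) = -860 + (-1562 + ¼) = -860 - 6247/4 = -9687/4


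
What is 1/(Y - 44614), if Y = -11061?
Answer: -1/55675 ≈ -1.7961e-5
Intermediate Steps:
1/(Y - 44614) = 1/(-11061 - 44614) = 1/(-55675) = -1/55675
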